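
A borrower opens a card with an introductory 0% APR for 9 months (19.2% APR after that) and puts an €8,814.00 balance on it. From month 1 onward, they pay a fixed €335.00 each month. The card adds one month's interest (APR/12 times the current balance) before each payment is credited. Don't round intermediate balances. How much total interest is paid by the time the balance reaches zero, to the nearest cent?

€1,045.87

Promo months 1–9 at r₀ = 0%/12 = 0; months 10+ at r₁ = 19.2%/12 = 0.016.
After month 9 (no interest yet): B = €8,814.00 − 9·€335.00 = €5,799.00.
Then at r₁ with €335.00/mo: n₂ = −ln(1 − r₁·B/P)/ln(1+r₁) ≈ 20.43 → 21 more payments.
Total paid = 29·€335.00 + €144.87 = €9,859.87; interest = €9,859.87 − €8,814.00 = €1,045.87.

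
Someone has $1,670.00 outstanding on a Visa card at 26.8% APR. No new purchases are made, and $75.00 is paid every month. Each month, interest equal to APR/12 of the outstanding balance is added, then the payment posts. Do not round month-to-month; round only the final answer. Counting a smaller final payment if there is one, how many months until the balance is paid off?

32 payments

Monthly rate r = 26.8%/12 = 2.23333% = 0.0223333.
Recurrence: B ← B·(1+r) − $75.00.
Month 1: interest $37.30; balance after payment $1,632.30.
Month 2: interest $36.45; balance after payment $1,593.75.
Closed form: n = −ln(1 − rB₀/P)/ln(1+r) = −ln(0.50271)/ln(1.02233) ≈ 31.137, so the balance reaches zero during payment 32.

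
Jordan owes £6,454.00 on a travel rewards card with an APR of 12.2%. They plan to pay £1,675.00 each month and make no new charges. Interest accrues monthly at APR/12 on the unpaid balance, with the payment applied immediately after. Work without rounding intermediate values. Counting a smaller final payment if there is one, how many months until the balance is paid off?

Monthly rate r = 12.2%/12 = 1.01667% = 0.0101667.
Recurrence: B ← B·(1+r) − £1,675.00.
Month 1: interest £65.62; balance after payment £4,844.62.
Month 2: interest £49.25; balance after payment £3,218.87.
Month 3: interest £32.73; balance after payment £1,576.59.
Month 4: interest £16.03; balance after payment £0.00.

4 months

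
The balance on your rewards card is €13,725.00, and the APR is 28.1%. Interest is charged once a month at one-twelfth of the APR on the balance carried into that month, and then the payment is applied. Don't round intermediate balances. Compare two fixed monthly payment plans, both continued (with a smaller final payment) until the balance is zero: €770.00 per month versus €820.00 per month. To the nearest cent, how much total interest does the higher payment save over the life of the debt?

€347.36

Monthly rate r = 28.1%/12 = 2.34167% = 0.0234167.
At €770.00/mo: n = ⌈−ln(1 − rB₀/P)/ln(1+r)⌉ = 24 payments (last €263.83); total interest = total paid − €13,725.00 = €4,248.83.
At €820.00/mo: 22 payments (last €406.47); total interest €3,901.47.
Interest saved = €4,248.83 − €3,901.47 = €347.36.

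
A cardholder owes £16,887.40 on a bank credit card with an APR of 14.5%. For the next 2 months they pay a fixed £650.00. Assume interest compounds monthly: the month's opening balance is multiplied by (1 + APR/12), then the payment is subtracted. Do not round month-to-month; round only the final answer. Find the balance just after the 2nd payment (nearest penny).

Monthly rate r = 14.5%/12 = 1.20833% = 0.0120833.
Each month: B ← B·(1+r) − £650.00.
Month 1: interest £204.06; balance after payment £16,441.46.
Month 2: interest £198.67; balance after payment £15,990.12.

£15,990.12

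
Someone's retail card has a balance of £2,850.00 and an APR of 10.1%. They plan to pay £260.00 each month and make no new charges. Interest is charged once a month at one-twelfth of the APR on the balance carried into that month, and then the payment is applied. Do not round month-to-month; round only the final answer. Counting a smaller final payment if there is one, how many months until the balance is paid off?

12 months

Monthly rate r = 10.1%/12 = 0.841667% = 0.00841667.
Recurrence: B ← B·(1+r) − £260.00.
Month 1: interest £23.99; balance after payment £2,613.99.
Month 2: interest £22.00; balance after payment £2,375.99.
Closed form: n = −ln(1 − rB₀/P)/ln(1+r) = −ln(0.90774)/ln(1.00842) ≈ 11.549, so the balance reaches zero during payment 12.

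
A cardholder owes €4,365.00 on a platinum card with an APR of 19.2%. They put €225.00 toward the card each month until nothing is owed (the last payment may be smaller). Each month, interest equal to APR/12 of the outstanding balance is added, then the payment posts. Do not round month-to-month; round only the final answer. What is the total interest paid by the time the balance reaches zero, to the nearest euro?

Monthly rate r = 19.2%/12 = 1.6% = 0.016.
Payoff takes n = ⌈−ln(1 − rB₀/P)/ln(1+r)⌉ = ⌈23.413⌉ = 24 payments; the last is €93.37.
Total paid = 23·€225.00 + €93.37 = €5,268.37.
Total interest = total paid − principal = €5,268.37 − €4,365.00 = €903.37.

€903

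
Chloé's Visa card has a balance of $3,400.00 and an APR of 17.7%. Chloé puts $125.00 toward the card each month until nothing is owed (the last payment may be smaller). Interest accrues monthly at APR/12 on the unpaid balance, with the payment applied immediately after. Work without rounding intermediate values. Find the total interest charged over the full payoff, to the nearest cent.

$977.99

Monthly rate r = 17.7%/12 = 1.475% = 0.01475.
Payoff takes n = ⌈−ln(1 − rB₀/P)/ln(1+r)⌉ = ⌈35.024⌉ = 36 payments; the last is $2.99.
Total paid = 35·$125.00 + $2.99 = $4,377.99.
Total interest = total paid − principal = $4,377.99 − $3,400.00 = $977.99.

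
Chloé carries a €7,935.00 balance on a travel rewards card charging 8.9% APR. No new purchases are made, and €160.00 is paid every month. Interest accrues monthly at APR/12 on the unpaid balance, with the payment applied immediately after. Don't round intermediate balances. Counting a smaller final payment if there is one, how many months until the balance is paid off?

63 payments

Monthly rate r = 8.9%/12 = 0.741667% = 0.00741667.
Recurrence: B ← B·(1+r) − €160.00.
Month 1: interest €58.85; balance after payment €7,833.85.
Month 2: interest €58.10; balance after payment €7,731.95.
Closed form: n = −ln(1 − rB₀/P)/ln(1+r) = −ln(0.63218)/ln(1.00742) ≈ 62.060, so the balance reaches zero during payment 63.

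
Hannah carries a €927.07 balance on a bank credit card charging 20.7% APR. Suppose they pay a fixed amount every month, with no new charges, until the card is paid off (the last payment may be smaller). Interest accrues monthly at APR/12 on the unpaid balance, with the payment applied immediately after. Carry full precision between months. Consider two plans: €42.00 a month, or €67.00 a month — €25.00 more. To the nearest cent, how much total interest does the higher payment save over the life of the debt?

Monthly rate r = 20.7%/12 = 1.725% = 0.01725.
At €42.00/mo: n = ⌈−ln(1 − rB₀/P)/ln(1+r)⌉ = 29 payments (last €0.95); total interest = total paid − €927.07 = €249.88.
At €67.00/mo: 16 payments (last €63.36); total interest €141.29.
Interest saved = €249.88 − €141.29 = €108.59.

€108.59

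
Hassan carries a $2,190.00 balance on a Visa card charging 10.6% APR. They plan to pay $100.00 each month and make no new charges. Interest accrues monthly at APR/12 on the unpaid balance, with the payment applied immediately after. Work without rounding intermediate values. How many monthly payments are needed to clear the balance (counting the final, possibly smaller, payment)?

Monthly rate r = 10.6%/12 = 0.883333% = 0.00883333.
Recurrence: B ← B·(1+r) − $100.00.
Month 1: interest $19.35; balance after payment $2,109.34.
Month 2: interest $18.63; balance after payment $2,027.98.
Closed form: n = −ln(1 − rB₀/P)/ln(1+r) = −ln(0.80655)/ln(1.00883) ≈ 24.446, so the balance reaches zero during payment 25.

25 payments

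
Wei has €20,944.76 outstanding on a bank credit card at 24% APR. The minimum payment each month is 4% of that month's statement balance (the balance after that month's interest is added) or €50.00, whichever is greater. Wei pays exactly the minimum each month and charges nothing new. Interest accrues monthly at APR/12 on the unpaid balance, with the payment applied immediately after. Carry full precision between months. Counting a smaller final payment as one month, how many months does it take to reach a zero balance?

Monthly rate r = 24%/12 = 2% = 0.02.
While 4% of the post-interest balance exceeds €50.00, each month B ← (B·(1+r))·(1 − 0.04), i.e. B shrinks by the factor (1+r)·0.96 = 0.9792.
This holds for months 1–136. Entering month 137 the balance is €1,201.12; 4% of the post-interest balance is now below €50.00, so the flat €50.00 minimum applies from here.
From month 137 a fixed €50.00 at rate r clears €1,201.12 in 34 more payments. Total: 136 + 34 = 170 months.

170 months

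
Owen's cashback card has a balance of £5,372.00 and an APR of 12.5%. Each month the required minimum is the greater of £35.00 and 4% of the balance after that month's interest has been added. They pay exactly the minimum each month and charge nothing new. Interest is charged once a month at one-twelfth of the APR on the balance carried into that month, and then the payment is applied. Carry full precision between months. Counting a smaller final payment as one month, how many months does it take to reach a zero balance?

89 months

Monthly rate r = 12.5%/12 = 1.04167% = 0.0104167.
While 4% of the post-interest balance exceeds £35.00, each month B ← (B·(1+r))·(1 − 0.04), i.e. B shrinks by the factor (1+r)·0.96 = 0.97.
This holds for months 1–60. Entering month 61 the balance is £863.85; 4% of the post-interest balance is now below £35.00, so the flat £35.00 minimum applies from here.
From month 61 a fixed £35.00 at rate r clears £863.85 in 29 more payments. Total: 60 + 29 = 89 months.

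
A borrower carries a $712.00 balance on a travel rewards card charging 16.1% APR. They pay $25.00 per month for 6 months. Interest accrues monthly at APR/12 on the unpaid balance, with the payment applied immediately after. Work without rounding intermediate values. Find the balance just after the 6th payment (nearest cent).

$616.15

Monthly rate r = 16.1%/12 = 1.34167% = 0.0134167.
Each month: B ← B·(1+r) − $25.00.
Month 1: interest $9.55; balance after payment $696.55.
Month 2: interest $9.35; balance after payment $680.90.
Month 3: interest $9.14; balance after payment $665.03.
Month 4: interest $8.92; balance after payment $648.96.
Month 5: interest $8.71; balance after payment $632.66.
Month 6: interest $8.49; balance after payment $616.15.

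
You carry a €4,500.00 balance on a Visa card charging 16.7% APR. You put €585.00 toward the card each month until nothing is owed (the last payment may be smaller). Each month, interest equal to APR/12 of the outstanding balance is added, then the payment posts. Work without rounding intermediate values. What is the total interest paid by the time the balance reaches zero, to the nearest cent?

€293.24

Monthly rate r = 16.7%/12 = 1.39167% = 0.0139167.
Payoff takes n = ⌈−ln(1 − rB₀/P)/ln(1+r)⌉ = ⌈8.192⌉ = 9 payments; the last is €113.24.
Total paid = 8·€585.00 + €113.24 = €4,793.24.
Total interest = total paid − principal = €4,793.24 − €4,500.00 = €293.24.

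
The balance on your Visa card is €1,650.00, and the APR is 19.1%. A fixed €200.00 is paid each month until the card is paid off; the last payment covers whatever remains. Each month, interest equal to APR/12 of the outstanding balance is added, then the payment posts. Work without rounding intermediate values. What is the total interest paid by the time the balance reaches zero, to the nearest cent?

€133.02

Monthly rate r = 19.1%/12 = 1.59167% = 0.0159167.
Payoff takes n = ⌈−ln(1 − rB₀/P)/ln(1+r)⌉ = ⌈8.915⌉ = 9 payments; the last is €183.02.
Total paid = 8·€200.00 + €183.02 = €1,783.02.
Total interest = total paid − principal = €1,783.02 − €1,650.00 = €133.02.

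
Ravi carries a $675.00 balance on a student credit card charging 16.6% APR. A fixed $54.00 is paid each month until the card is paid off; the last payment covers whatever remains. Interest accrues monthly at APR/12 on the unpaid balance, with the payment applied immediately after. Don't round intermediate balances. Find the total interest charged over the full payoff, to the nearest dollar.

Monthly rate r = 16.6%/12 = 1.38333% = 0.0138333.
Payoff takes n = ⌈−ln(1 − rB₀/P)/ln(1+r)⌉ = ⌈13.819⌉ = 14 payments; the last is $44.27.
Total paid = 13·$54.00 + $44.27 = $746.27.
Total interest = total paid − principal = $746.27 − $675.00 = $71.27.

$71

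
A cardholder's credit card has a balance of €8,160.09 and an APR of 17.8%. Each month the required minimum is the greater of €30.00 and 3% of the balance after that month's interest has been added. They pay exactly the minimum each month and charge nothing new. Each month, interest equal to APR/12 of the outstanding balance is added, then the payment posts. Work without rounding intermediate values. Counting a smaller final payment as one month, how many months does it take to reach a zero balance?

180 months

Monthly rate r = 17.8%/12 = 1.48333% = 0.0148333.
While 3% of the post-interest balance exceeds €30.00, each month B ← (B·(1+r))·(1 − 0.03), i.e. B shrinks by the factor (1+r)·0.97 = 0.98439.
This holds for months 1–135. Entering month 136 the balance is €975.36; 3% of the post-interest balance is now below €30.00, so the flat €30.00 minimum applies from here.
From month 136 a fixed €30.00 at rate r clears €975.36 in 45 more payments. Total: 135 + 45 = 180 months.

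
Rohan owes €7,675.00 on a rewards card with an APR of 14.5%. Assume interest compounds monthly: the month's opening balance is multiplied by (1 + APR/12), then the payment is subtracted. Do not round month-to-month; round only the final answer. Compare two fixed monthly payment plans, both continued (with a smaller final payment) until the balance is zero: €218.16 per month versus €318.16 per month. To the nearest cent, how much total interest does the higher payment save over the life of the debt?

Monthly rate r = 14.5%/12 = 1.20833% = 0.0120833.
At €218.16/mo: n = ⌈−ln(1 − rB₀/P)/ln(1+r)⌉ = 47 payments (last €19.27); total interest = total paid − €7,675.00 = €2,379.63.
At €318.16/mo: 29 payments (last €219.78); total interest €1,453.26.
Interest saved = €2,379.63 − €1,453.26 = €926.37.

€926.37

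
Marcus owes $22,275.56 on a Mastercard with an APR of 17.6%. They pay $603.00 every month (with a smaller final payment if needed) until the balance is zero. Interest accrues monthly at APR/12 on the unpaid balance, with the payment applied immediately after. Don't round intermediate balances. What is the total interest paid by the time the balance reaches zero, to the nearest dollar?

$10,048

Monthly rate r = 17.6%/12 = 1.46667% = 0.0146667.
Payoff takes n = ⌈−ln(1 − rB₀/P)/ln(1+r)⌉ = ⌈53.602⌉ = 54 payments; the last is $364.32.
Total paid = 53·$603.00 + $364.32 = $32,323.32.
Total interest = total paid − principal = $32,323.32 − $22,275.56 = $10,047.76.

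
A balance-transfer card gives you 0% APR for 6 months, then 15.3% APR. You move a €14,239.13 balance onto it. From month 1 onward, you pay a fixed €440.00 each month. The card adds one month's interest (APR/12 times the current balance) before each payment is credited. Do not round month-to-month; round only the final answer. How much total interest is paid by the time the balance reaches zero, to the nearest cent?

€2,628.04

Promo months 1–6 at r₀ = 0%/12 = 0; months 7+ at r₁ = 15.3%/12 = 0.01275.
After month 6 (no interest yet): B = €14,239.13 − 6·€440.00 = €11,599.13.
Then at r₁ with €440.00/mo: n₂ = −ln(1 − r₁·B/P)/ln(1+r₁) ≈ 32.33 → 33 more payments.
Total paid = 38·€440.00 + €147.17 = €16,867.17; interest = €16,867.17 − €14,239.13 = €2,628.04.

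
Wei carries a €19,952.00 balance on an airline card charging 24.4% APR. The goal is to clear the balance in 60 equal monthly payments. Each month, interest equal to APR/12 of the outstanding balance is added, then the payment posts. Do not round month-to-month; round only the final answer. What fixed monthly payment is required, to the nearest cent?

Monthly rate r = 24.4%/12 = 2.03333% = 0.0203333.
Level-payment amortization: P = B₀·r / (1 − (1+r)^(−n)) = 19952.00·0.0203333 / (1 − 1.02033^(−60)).
Denominator 1 − (1+r)^(−60) = 0.701134691.
P = 405.691 / 0.701134691 ≈ 578.62.

€578.62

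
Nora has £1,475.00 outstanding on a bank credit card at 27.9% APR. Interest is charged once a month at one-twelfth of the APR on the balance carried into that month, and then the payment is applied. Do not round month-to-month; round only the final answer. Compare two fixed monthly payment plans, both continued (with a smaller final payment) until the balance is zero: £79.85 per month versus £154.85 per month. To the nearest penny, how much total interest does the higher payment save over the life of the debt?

£263.14

Monthly rate r = 27.9%/12 = 2.325% = 0.02325.
At £79.85/mo: n = ⌈−ln(1 − rB₀/P)/ln(1+r)⌉ = 25 payments (last £33.54); total interest = total paid − £1,475.00 = £474.94.
At £154.85/mo: 11 payments (last £138.30); total interest £211.80.
Interest saved = £474.94 − £211.80 = £263.14.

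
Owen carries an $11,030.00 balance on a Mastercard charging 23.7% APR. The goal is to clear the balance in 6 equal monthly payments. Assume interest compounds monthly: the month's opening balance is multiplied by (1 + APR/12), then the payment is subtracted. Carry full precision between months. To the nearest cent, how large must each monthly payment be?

$1,967.48

Monthly rate r = 23.7%/12 = 1.975% = 0.01975.
Level-payment amortization: P = B₀·r / (1 − (1+r)^(−n)) = 11030.00·0.01975 / (1 − 1.01975^(−6)).
Denominator 1 − (1+r)^(−6) = 0.110721657.
P = 217.843 / 0.110721657 ≈ 1967.48.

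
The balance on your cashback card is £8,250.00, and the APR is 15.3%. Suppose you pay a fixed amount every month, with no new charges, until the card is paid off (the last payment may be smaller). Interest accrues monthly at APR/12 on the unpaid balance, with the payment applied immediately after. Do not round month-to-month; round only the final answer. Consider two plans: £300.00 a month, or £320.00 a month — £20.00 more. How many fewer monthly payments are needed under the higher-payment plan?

Monthly rate r = 15.3%/12 = 1.275% = 0.01275.
At £300.00/mo: n = ⌈−ln(1 − rB₀/P)/ln(1+r)⌉ = 35 payments (last £23.47); total interest = total paid − £8,250.00 = £1,973.47.
At £320.00/mo: 32 payments (last £147.10); total interest £1,817.10.
Payments saved = 35 − 32 = 3.

3 fewer payments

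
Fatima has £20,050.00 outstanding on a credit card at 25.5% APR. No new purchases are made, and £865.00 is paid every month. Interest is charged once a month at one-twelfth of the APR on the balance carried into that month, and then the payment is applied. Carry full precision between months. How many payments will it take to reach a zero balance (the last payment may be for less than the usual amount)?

33 months

Monthly rate r = 25.5%/12 = 2.125% = 0.02125.
Recurrence: B ← B·(1+r) − £865.00.
Month 1: interest £426.06; balance after payment £19,611.06.
Month 2: interest £416.74; balance after payment £19,162.80.
Closed form: n = −ln(1 − rB₀/P)/ln(1+r) = −ln(0.50744)/ln(1.02125) ≈ 32.261, so the balance reaches zero during payment 33.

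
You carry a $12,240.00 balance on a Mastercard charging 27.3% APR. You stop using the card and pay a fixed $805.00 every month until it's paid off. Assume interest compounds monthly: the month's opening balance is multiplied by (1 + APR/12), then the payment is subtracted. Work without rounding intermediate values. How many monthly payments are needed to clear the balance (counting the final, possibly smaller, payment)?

19 months

Monthly rate r = 27.3%/12 = 2.275% = 0.02275.
Recurrence: B ← B·(1+r) − $805.00.
Month 1: interest $278.46; balance after payment $11,713.46.
Month 2: interest $266.48; balance after payment $11,174.94.
Closed form: n = −ln(1 − rB₀/P)/ln(1+r) = −ln(0.65409)/ln(1.02275) ≈ 18.871, so the balance reaches zero during payment 19.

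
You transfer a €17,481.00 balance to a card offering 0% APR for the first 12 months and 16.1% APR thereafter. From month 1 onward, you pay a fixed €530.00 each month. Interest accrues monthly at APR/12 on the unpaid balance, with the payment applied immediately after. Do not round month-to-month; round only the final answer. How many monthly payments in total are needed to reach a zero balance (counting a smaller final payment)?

37 payments

Promo months 1–12 at r₀ = 0%/12 = 0; months 13+ at r₁ = 16.1%/12 = 0.0134167.
After month 12 (no interest yet): B = €17,481.00 − 12·€530.00 = €11,121.00.
Then at r₁ with €530.00/mo: n₂ = −ln(1 − r₁·B/P)/ln(1+r₁) ≈ 24.81 → 25 more payments.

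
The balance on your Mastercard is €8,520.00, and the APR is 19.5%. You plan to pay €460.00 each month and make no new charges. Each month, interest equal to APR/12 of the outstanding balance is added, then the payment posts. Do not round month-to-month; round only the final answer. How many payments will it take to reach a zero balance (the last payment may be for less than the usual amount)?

Monthly rate r = 19.5%/12 = 1.625% = 0.01625.
Recurrence: B ← B·(1+r) − €460.00.
Month 1: interest €138.45; balance after payment €8,198.45.
Month 2: interest €133.22; balance after payment €7,871.67.
Closed form: n = −ln(1 − rB₀/P)/ln(1+r) = −ln(0.69902)/ln(1.01625) ≈ 22.214, so the balance reaches zero during payment 23.

23 months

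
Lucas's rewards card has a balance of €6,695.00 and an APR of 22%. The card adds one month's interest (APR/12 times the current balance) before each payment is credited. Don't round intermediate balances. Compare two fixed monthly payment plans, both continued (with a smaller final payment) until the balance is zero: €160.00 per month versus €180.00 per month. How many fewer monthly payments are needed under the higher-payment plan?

17 fewer payments

Monthly rate r = 22%/12 = 1.83333% = 0.0183333.
At €160.00/mo: n = ⌈−ln(1 − rB₀/P)/ln(1+r)⌉ = 81 payments (last €34.72); total interest = total paid − €6,695.00 = €6,139.72.
At €180.00/mo: 64 payments (last €8.43); total interest €4,653.43.
Payments saved = 81 − 64 = 17.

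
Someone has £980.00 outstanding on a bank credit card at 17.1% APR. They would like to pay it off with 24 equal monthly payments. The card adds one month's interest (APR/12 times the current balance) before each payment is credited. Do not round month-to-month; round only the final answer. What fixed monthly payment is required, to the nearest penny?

£48.50

Monthly rate r = 17.1%/12 = 1.425% = 0.01425.
Level-payment amortization: P = B₀·r / (1 − (1+r)^(−n)) = 980.00·0.01425 / (1 − 1.01425^(−24)).
Denominator 1 − (1+r)^(−24) = 0.287935053.
P = 13.965 / 0.287935053 ≈ 48.50.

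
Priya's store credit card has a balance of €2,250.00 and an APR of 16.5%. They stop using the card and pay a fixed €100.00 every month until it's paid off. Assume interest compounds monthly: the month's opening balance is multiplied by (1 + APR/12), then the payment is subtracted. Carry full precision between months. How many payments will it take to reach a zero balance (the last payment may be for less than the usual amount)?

28 payments

Monthly rate r = 16.5%/12 = 1.375% = 0.01375.
Recurrence: B ← B·(1+r) − €100.00.
Month 1: interest €30.94; balance after payment €2,180.94.
Month 2: interest €29.99; balance after payment €2,110.93.
Closed form: n = −ln(1 − rB₀/P)/ln(1+r) = −ln(0.69063)/ln(1.01375) ≈ 27.105, so the balance reaches zero during payment 28.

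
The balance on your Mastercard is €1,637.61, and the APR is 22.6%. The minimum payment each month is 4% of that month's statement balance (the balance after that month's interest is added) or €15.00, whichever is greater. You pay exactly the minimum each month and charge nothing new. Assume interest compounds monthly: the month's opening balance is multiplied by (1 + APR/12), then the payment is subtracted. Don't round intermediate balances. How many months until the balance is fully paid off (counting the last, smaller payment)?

101 months

Monthly rate r = 22.6%/12 = 1.88333% = 0.0188333.
While 4% of the post-interest balance exceeds €15.00, each month B ← (B·(1+r))·(1 − 0.04), i.e. B shrinks by the factor (1+r)·0.96 = 0.97808.
This holds for months 1–68. Entering month 69 the balance is €362.80; 4% of the post-interest balance is now below €15.00, so the flat €15.00 minimum applies from here.
From month 69 a fixed €15.00 at rate r clears €362.80 in 33 more payments. Total: 68 + 33 = 101 months.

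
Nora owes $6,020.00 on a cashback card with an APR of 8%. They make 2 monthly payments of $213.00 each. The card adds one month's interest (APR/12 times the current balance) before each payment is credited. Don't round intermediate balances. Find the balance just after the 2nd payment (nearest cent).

$5,673.11

Monthly rate r = 8%/12 = 0.666667% = 0.00666667.
Each month: B ← B·(1+r) − $213.00.
Month 1: interest $40.13; balance after payment $5,847.13.
Month 2: interest $38.98; balance after payment $5,673.11.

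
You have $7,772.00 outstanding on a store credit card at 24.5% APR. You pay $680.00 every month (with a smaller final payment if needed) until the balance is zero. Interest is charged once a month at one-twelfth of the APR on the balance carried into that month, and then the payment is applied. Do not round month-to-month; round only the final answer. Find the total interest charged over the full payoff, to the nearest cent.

$1,169.20

Monthly rate r = 24.5%/12 = 2.04167% = 0.0204167.
Payoff takes n = ⌈−ln(1 − rB₀/P)/ln(1+r)⌉ = ⌈13.148⌉ = 14 payments; the last is $101.20.
Total paid = 13·$680.00 + $101.20 = $8,941.20.
Total interest = total paid − principal = $8,941.20 − $7,772.00 = $1,169.20.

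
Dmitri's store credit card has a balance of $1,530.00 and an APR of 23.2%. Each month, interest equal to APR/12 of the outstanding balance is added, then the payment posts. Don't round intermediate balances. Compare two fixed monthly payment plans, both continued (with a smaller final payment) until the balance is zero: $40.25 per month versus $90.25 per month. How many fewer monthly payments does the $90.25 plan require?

Monthly rate r = 23.2%/12 = 1.93333% = 0.0193333.
At $40.25/mo: n = ⌈−ln(1 − rB₀/P)/ln(1+r)⌉ = 70 payments (last $13.55); total interest = total paid − $1,530.00 = $1,260.80.
At $90.25/mo: 21 payments (last $66.89); total interest $341.89.
Payments saved = 70 − 21 = 49.

49 fewer payments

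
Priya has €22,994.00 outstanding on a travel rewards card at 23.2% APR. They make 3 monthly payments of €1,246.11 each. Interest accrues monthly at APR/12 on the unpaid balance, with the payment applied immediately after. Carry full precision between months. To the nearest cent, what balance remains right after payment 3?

Monthly rate r = 23.2%/12 = 1.93333% = 0.0193333.
Each month: B ← B·(1+r) − €1,246.11.
Month 1: interest €444.55; balance after payment €22,192.44.
Month 2: interest €429.05; balance after payment €21,375.38.
Month 3: interest €413.26; balance after payment €20,542.53.

€20,542.53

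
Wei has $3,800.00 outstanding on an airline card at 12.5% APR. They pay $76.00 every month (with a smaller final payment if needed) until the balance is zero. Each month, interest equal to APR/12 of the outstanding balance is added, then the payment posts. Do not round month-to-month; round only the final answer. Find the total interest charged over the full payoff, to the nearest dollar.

$1,596

Monthly rate r = 12.5%/12 = 1.04167% = 0.0104167.
Payoff takes n = ⌈−ln(1 − rB₀/P)/ln(1+r)⌉ = ⌈70.995⌉ = 71 payments; the last is $75.63.
Total paid = 70·$76.00 + $75.63 = $5,395.63.
Total interest = total paid − principal = $5,395.63 − $3,800.00 = $1,595.63.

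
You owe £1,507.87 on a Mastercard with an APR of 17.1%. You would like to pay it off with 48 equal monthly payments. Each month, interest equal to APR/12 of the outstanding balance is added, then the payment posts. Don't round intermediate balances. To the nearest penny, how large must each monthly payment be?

Monthly rate r = 17.1%/12 = 1.425% = 0.01425.
Level-payment amortization: P = B₀·r / (1 − (1+r)^(−n)) = 1507.87·0.01425 / (1 − 1.01425^(−48)).
Denominator 1 − (1+r)^(−48) = 0.492963512.
P = 21.4871 / 0.492963512 ≈ 43.59.

£43.59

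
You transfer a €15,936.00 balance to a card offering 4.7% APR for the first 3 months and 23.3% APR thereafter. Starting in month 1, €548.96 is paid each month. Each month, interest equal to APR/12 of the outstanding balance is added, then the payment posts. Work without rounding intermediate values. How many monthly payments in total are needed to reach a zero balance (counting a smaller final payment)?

Promo months 1–3 at r₀ = 4.7%/12 = 0.00391667; months 4+ at r₁ = 23.3%/12 = 0.0194167.
After month 3: iterate B ← B·(1+r₀) − €548.96 for 3 months → €14,470.64.
Then at r₁ with €548.96/mo: n₂ = −ln(1 − r₁·B/P)/ln(1+r₁) ≈ 37.29 → 38 more payments.

41 payments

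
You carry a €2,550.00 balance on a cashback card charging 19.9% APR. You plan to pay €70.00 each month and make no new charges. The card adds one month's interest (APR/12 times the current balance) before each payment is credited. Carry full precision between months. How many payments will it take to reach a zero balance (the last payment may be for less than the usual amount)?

57 months

Monthly rate r = 19.9%/12 = 1.65833% = 0.0165833.
Recurrence: B ← B·(1+r) − €70.00.
Month 1: interest €42.29; balance after payment €2,522.29.
Month 2: interest €41.83; balance after payment €2,494.12.
Closed form: n = −ln(1 − rB₀/P)/ln(1+r) = −ln(0.39589)/ln(1.01658) ≈ 56.338, so the balance reaches zero during payment 57.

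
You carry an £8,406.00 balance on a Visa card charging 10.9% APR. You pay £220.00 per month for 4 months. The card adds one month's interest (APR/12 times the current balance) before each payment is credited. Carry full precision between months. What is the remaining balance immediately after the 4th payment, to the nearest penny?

£7,823.54

Monthly rate r = 10.9%/12 = 0.908333% = 0.00908333.
Each month: B ← B·(1+r) − £220.00.
Month 1: interest £76.35; balance after payment £8,262.35.
Month 2: interest £75.05; balance after payment £8,117.40.
Month 3: interest £73.73; balance after payment £7,971.14.
Month 4: interest £72.40; balance after payment £7,823.54.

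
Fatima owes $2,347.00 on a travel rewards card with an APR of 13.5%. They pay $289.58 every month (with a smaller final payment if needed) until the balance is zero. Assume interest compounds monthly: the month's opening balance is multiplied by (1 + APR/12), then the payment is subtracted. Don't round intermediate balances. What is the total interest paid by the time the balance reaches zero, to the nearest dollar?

$128

Monthly rate r = 13.5%/12 = 1.125% = 0.01125.
Payoff takes n = ⌈−ln(1 − rB₀/P)/ln(1+r)⌉ = ⌈8.546⌉ = 9 payments; the last is $158.56.
Total paid = 8·$289.58 + $158.56 = $2,475.20.
Total interest = total paid − principal = $2,475.20 − $2,347.00 = $128.20.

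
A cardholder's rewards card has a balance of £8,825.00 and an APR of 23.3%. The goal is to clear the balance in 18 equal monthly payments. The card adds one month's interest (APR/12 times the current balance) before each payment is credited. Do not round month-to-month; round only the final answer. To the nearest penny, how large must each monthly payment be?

Monthly rate r = 23.3%/12 = 1.94167% = 0.0194167.
Level-payment amortization: P = B₀·r / (1 − (1+r)^(−n)) = 8825.00·0.0194167 / (1 − 1.01942^(−18)).
Denominator 1 − (1+r)^(−18) = 0.292593794.
P = 171.352 / 0.292593794 ≈ 585.63.

£585.63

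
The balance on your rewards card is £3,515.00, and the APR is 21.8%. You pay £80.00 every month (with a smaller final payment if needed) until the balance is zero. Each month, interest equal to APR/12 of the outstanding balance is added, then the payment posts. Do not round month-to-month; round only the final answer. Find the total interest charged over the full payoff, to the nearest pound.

£3,597

Monthly rate r = 21.8%/12 = 1.81667% = 0.0181667.
Payoff takes n = ⌈−ln(1 − rB₀/P)/ln(1+r)⌉ = ⌈88.897⌉ = 89 payments; the last is £71.82.
Total paid = 88·£80.00 + £71.82 = £7,111.82.
Total interest = total paid − principal = £7,111.82 − £3,515.00 = £3,596.82.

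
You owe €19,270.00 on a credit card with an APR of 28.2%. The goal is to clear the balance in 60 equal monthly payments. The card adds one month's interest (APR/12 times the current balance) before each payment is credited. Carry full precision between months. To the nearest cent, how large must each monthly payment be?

Monthly rate r = 28.2%/12 = 2.35% = 0.0235.
Level-payment amortization: P = B₀·r / (1 − (1+r)^(−n)) = 19270.00·0.0235 / (1 − 1.0235^(−60)).
Denominator 1 − (1+r)^(−60) = 0.751841486.
P = 452.845 / 0.751841486 ≈ 602.31.

€602.31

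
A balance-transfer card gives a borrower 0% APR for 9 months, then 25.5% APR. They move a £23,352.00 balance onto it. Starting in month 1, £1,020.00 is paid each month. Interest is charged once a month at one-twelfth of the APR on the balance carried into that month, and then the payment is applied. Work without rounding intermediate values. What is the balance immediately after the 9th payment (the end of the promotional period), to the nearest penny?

£14,172.00

Promo months 1–9 at r₀ = 0%/12 = 0; months 10+ at r₁ = 25.5%/12 = 0.02125.
After month 9 (no interest yet): B = £23,352.00 − 9·£1,020.00 = £14,172.00.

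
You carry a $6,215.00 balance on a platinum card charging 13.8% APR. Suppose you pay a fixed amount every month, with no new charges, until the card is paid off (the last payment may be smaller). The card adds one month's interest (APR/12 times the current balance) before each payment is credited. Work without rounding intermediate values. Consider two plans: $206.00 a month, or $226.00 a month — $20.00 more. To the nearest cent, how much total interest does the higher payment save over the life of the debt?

$162.77

Monthly rate r = 13.8%/12 = 1.15% = 0.0115.
At $206.00/mo: n = ⌈−ln(1 − rB₀/P)/ln(1+r)⌉ = 38 payments (last $54.92); total interest = total paid − $6,215.00 = $1,461.92.
At $226.00/mo: 34 payments (last $56.15); total interest $1,299.15.
Interest saved = $1,461.92 − $1,299.15 = $162.77.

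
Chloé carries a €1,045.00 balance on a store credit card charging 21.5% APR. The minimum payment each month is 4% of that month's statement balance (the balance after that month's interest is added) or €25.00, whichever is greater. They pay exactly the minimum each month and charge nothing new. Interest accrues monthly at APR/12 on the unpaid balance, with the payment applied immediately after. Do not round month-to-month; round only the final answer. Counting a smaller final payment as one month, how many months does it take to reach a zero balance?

Monthly rate r = 21.5%/12 = 1.79167% = 0.0179167.
While 4% of the post-interest balance exceeds €25.00, each month B ← (B·(1+r))·(1 − 0.04), i.e. B shrinks by the factor (1+r)·0.96 = 0.9772.
This holds for months 1–24. Entering month 25 the balance is €600.79; 4% of the post-interest balance is now below €25.00, so the flat €25.00 minimum applies from here.
From month 25 a fixed €25.00 at rate r clears €600.79 in 32 more payments. Total: 24 + 32 = 56 months.

56 months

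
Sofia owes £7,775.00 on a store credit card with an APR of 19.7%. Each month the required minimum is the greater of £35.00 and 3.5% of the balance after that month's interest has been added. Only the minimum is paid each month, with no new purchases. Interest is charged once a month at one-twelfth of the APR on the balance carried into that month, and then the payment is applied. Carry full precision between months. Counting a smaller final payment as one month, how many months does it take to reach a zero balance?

145 months

Monthly rate r = 19.7%/12 = 1.64167% = 0.0164167.
While 3.5% of the post-interest balance exceeds £35.00, each month B ← (B·(1+r))·(1 − 0.035), i.e. B shrinks by the factor (1+r)·0.965 = 0.98084.
This holds for months 1–107. Entering month 108 the balance is £981.30; 3.5% of the post-interest balance is now below £35.00, so the flat £35.00 minimum applies from here.
From month 108 a fixed £35.00 at rate r clears £981.30 in 38 more payments. Total: 107 + 38 = 145 months.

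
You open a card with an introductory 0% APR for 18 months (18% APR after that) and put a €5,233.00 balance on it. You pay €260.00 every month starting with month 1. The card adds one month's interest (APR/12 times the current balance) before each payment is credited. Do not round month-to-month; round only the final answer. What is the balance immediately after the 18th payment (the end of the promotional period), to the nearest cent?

Promo months 1–18 at r₀ = 0%/12 = 0; months 19+ at r₁ = 18%/12 = 0.015.
After month 18 (no interest yet): B = €5,233.00 − 18·€260.00 = €553.00.

€553.00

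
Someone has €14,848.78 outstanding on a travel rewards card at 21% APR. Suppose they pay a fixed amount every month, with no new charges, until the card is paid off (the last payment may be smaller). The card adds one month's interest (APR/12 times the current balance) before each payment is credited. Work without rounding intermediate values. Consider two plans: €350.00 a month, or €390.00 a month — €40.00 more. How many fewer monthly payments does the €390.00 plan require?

Monthly rate r = 21%/12 = 1.75% = 0.0175.
At €350.00/mo: n = ⌈−ln(1 − rB₀/P)/ln(1+r)⌉ = 79 payments (last €67.14); total interest = total paid − €14,848.78 = €12,518.36.
At €390.00/mo: 64 payments (last €102.33); total interest €9,823.55.
Payments saved = 79 − 64 = 15.

15 fewer payments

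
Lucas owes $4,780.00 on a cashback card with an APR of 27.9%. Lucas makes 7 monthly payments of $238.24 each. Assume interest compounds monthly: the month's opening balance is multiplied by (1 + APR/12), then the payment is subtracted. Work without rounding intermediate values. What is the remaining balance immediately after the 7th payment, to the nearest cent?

$3,825.74

Monthly rate r = 27.9%/12 = 2.325% = 0.02325.
Each month: B ← B·(1+r) − $238.24.
Month 1: interest $111.14; balance after payment $4,652.90.
Month 2: interest $108.18; balance after payment $4,522.83.
Month 3: interest $105.16; balance after payment $4,389.75.
Month 4: interest $102.06; balance after payment $4,253.57.
Month 5: interest $98.90; balance after payment $4,114.23.
Month 6: interest $95.66; balance after payment $3,971.64.
Month 7: interest $92.34; balance after payment $3,825.74.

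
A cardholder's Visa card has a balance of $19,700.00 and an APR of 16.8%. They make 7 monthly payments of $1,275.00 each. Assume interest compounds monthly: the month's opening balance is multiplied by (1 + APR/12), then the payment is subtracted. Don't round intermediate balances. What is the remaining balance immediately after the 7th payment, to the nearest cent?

$12,404.88

Monthly rate r = 16.8%/12 = 1.4% = 0.014.
Each month: B ← B·(1+r) − $1,275.00.
Month 1: interest $275.80; balance after payment $18,700.80.
Month 2: interest $261.81; balance after payment $17,687.61.
Month 3: interest $247.63; balance after payment $16,660.24.
Month 4: interest $233.24; balance after payment $15,618.48.
Month 5: interest $218.66; balance after payment $14,562.14.
Month 6: interest $203.87; balance after payment $13,491.01.
Month 7: interest $188.87; balance after payment $12,404.88.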